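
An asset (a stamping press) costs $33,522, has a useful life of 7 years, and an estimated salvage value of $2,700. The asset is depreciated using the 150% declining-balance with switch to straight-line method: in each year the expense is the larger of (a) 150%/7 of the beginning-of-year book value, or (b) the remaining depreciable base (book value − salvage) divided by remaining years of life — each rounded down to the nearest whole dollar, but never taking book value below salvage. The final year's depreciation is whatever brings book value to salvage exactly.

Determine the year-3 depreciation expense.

$4,434

Depreciable base = $33,522 − $2,700 = $30,822.
Year 1: DB = ⌊$33,522 × 150%/7⌋ = $7,183; SL = ⌊$30,822/7⌋ = $4,403 → take DB $7,183. Book value $26,339.
Year 2: DB = ⌊$26,339 × 150%/7⌋ = $5,644; SL = ⌊$23,639/6⌋ = $3,939 → take DB $5,644. Book value $20,695.
Year 3: DB = ⌊$20,695 × 150%/7⌋ = $4,434; SL = ⌊$17,995/5⌋ = $3,599 → take DB $4,434. Book value $16,261.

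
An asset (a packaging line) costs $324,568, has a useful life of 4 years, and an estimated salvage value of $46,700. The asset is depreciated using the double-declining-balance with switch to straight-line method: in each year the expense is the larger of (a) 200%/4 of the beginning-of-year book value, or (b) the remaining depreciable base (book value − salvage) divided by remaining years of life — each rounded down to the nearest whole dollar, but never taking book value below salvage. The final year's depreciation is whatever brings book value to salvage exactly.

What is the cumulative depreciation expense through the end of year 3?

$277,868

Depreciable base = $324,568 − $46,700 = $277,868.
Year 1: DB = ⌊$324,568 × 200%/4⌋ = $162,284; SL = ⌊$277,868/4⌋ = $69,467 → take DB $162,284. Book value $162,284.
Year 2: DB = ⌊$162,284 × 200%/4⌋ = $81,142; SL = ⌊$115,584/3⌋ = $38,528 → take DB $81,142. Book value $81,142.
Year 3: DB = ⌊$81,142 × 200%/4⌋ = $40,571; SL = ⌊$34,442/2⌋ = $17,221 → take DB $40,571, capped at $34,442. Book value $46,700.
Accumulated through year 3 = $324,568 − $46,700 = $277,868.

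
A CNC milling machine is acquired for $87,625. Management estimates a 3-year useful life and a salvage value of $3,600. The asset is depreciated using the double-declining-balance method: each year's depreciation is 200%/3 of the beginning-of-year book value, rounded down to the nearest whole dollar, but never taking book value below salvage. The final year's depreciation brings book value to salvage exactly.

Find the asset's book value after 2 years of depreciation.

Depreciable base = $87,625 − $3,600 = $84,025.
Year 1: ⌊$87,625 × 200%/3⌋ = $58,416. Book value $29,209.
Year 2: ⌊$29,209 × 200%/3⌋ = $19,472. Book value $9,737.

$9,737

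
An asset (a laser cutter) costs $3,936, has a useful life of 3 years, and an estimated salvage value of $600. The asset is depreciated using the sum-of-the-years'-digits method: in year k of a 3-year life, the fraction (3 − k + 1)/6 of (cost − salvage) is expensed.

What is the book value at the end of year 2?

$1,156

Depreciable base = $3,936 − $600 = $3,336.
Sum of the years' digits = 3+2+1 = 6.
Year 1: $3,336 × 3/6 = $1,668. Book value $2,268.
Year 2: $3,336 × 2/6 = $1,112. Book value $1,156.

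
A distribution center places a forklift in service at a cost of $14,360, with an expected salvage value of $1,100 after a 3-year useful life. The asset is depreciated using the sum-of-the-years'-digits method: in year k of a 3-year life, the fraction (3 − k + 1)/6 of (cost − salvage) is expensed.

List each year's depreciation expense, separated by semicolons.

$6,630; $4,420; $2,210

Depreciable base = $14,360 − $1,100 = $13,260.
Sum of the years' digits = 3+2+1 = 6.
Year 1: $13,260 × 3/6 = $6,630. Book value $7,730.
Year 2: $13,260 × 2/6 = $4,420. Book value $3,310.
Year 3: $13,260 × 1/6 = $2,210. Book value $1,100.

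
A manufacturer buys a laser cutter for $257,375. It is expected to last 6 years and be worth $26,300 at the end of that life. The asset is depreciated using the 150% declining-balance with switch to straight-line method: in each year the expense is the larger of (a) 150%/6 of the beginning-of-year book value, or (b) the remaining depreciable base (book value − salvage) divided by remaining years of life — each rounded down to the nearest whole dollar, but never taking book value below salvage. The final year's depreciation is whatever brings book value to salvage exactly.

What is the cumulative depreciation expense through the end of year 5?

$203,648

Depreciable base = $257,375 − $26,300 = $231,075.
Year 1: DB = ⌊$257,375 × 150%/6⌋ = $64,343; SL = ⌊$231,075/6⌋ = $38,512 → take DB $64,343. Book value $193,032.
Year 2: DB = ⌊$193,032 × 150%/6⌋ = $48,258; SL = ⌊$166,732/5⌋ = $33,346 → take DB $48,258. Book value $144,774.
Year 3: DB = ⌊$144,774 × 150%/6⌋ = $36,193; SL = ⌊$118,474/4⌋ = $29,618 → take DB $36,193. Book value $108,581.
Year 4: DB = ⌊$108,581 × 150%/6⌋ = $27,145; SL = ⌊$82,281/3⌋ = $27,427 → take SL $27,427. Book value $81,154.
Year 5: DB = ⌊$81,154 × 150%/6⌋ = $20,288; SL = ⌊$54,854/2⌋ = $27,427 → take SL $27,427. Book value $53,727.
Accumulated through year 5 = $257,375 − $53,727 = $203,648.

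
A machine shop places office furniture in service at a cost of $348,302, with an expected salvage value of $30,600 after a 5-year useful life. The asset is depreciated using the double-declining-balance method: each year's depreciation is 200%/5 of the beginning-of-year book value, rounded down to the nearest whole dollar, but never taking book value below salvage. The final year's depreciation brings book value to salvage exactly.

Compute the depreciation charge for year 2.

Depreciable base = $348,302 − $30,600 = $317,702.
Year 1: ⌊$348,302 × 200%/5⌋ = $139,320. Book value $208,982.
Year 2: ⌊$208,982 × 200%/5⌋ = $83,592. Book value $125,390.

$83,592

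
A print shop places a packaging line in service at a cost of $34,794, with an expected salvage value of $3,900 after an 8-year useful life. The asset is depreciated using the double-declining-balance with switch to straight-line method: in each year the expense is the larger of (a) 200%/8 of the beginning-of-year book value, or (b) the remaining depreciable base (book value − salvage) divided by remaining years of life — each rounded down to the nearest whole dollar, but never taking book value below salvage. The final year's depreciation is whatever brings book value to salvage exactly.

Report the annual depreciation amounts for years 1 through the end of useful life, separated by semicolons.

Depreciable base = $34,794 − $3,900 = $30,894.
Year 1: DB = ⌊$34,794 × 200%/8⌋ = $8,698; SL = ⌊$30,894/8⌋ = $3,861 → take DB $8,698. Book value $26,096.
Year 2: DB = ⌊$26,096 × 200%/8⌋ = $6,524; SL = ⌊$22,196/7⌋ = $3,170 → take DB $6,524. Book value $19,572.
Year 3: DB = ⌊$19,572 × 200%/8⌋ = $4,893; SL = ⌊$15,672/6⌋ = $2,612 → take DB $4,893. Book value $14,679.
Year 4: DB = ⌊$14,679 × 200%/8⌋ = $3,669; SL = ⌊$10,779/5⌋ = $2,155 → take DB $3,669. Book value $11,010.
Year 5: DB = ⌊$11,010 × 200%/8⌋ = $2,752; SL = ⌊$7,110/4⌋ = $1,777 → take DB $2,752. Book value $8,258.
Year 6: DB = ⌊$8,258 × 200%/8⌋ = $2,064; SL = ⌊$4,358/3⌋ = $1,452 → take DB $2,064. Book value $6,194.
Year 7: DB = ⌊$6,194 × 200%/8⌋ = $1,548; SL = ⌊$2,294/2⌋ = $1,147 → take DB $1,548. Book value $4,646.
Year 8 (final): $4,646 − $3,900 = $746. Book value $3,900.

$8,698; $6,524; $4,893; $3,669; $2,752; $2,064; $1,548; $746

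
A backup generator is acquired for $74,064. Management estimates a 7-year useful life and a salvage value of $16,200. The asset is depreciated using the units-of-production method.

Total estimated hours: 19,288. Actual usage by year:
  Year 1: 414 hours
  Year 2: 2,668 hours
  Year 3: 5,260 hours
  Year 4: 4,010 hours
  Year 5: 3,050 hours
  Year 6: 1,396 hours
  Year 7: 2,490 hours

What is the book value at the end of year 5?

Depreciable base = $74,064 − $16,200 = $57,864.
Rate = $57,864 / 19,288 hours = $3 per hour.
Year 1: 414 × $3 = $1,242. Book value $72,822.
Year 2: 2,668 × $3 = $8,004. Book value $64,818.
Year 3: 5,260 × $3 = $15,780. Book value $49,038.
Year 4: 4,010 × $3 = $12,030. Book value $37,008.
Year 5: 3,050 × $3 = $9,150. Book value $27,858.

$27,858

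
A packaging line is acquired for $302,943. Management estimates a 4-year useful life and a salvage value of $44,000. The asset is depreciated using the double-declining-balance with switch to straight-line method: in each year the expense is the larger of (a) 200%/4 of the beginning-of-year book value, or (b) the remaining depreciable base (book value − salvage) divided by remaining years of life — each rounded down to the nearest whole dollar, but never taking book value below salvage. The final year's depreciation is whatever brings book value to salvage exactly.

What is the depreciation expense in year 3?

Depreciable base = $302,943 − $44,000 = $258,943.
Year 1: DB = ⌊$302,943 × 200%/4⌋ = $151,471; SL = ⌊$258,943/4⌋ = $64,735 → take DB $151,471. Book value $151,472.
Year 2: DB = ⌊$151,472 × 200%/4⌋ = $75,736; SL = ⌊$107,472/3⌋ = $35,824 → take DB $75,736. Book value $75,736.
Year 3: DB = ⌊$75,736 × 200%/4⌋ = $37,868; SL = ⌊$31,736/2⌋ = $15,868 → take DB $37,868, capped at $31,736. Book value $44,000.

$31,736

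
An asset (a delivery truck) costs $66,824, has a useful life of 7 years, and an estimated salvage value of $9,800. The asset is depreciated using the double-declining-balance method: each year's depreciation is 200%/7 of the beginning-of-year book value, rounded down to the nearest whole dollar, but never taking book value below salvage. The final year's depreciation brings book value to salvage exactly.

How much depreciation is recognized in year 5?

Depreciable base = $66,824 − $9,800 = $57,024.
Year 1: ⌊$66,824 × 200%/7⌋ = $19,092. Book value $47,732.
Year 2: ⌊$47,732 × 200%/7⌋ = $13,637. Book value $34,095.
Year 3: ⌊$34,095 × 200%/7⌋ = $9,741. Book value $24,354.
Year 4: ⌊$24,354 × 200%/7⌋ = $6,958. Book value $17,396.
Year 5: ⌊$17,396 × 200%/7⌋ = $4,970. Book value $12,426.

$4,970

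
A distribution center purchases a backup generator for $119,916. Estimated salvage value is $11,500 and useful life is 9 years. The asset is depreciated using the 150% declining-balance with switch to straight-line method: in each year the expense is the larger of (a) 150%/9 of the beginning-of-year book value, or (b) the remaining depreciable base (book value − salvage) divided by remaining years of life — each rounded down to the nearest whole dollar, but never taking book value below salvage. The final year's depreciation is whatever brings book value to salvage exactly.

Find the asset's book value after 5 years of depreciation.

Depreciable base = $119,916 − $11,500 = $108,416.
Year 1: DB = ⌊$119,916 × 150%/9⌋ = $19,986; SL = ⌊$108,416/9⌋ = $12,046 → take DB $19,986. Book value $99,930.
Year 2: DB = ⌊$99,930 × 150%/9⌋ = $16,655; SL = ⌊$88,430/8⌋ = $11,053 → take DB $16,655. Book value $83,275.
Year 3: DB = ⌊$83,275 × 150%/9⌋ = $13,879; SL = ⌊$71,775/7⌋ = $10,253 → take DB $13,879. Book value $69,396.
Year 4: DB = ⌊$69,396 × 150%/9⌋ = $11,566; SL = ⌊$57,896/6⌋ = $9,649 → take DB $11,566. Book value $57,830.
Year 5: DB = ⌊$57,830 × 150%/9⌋ = $9,638; SL = ⌊$46,330/5⌋ = $9,266 → take DB $9,638. Book value $48,192.

$48,192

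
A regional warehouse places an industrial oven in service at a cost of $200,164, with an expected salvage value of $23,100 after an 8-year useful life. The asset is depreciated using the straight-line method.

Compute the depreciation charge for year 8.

$22,133

Depreciable base = $200,164 − $23,100 = $177,064.
Annual expense = $177,064 / 8 = $22,133.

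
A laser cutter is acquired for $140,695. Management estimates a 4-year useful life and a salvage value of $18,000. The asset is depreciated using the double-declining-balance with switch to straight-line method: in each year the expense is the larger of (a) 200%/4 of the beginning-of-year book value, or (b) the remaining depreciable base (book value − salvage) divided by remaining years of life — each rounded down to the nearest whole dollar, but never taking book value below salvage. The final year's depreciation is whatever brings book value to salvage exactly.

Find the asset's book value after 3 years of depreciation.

Depreciable base = $140,695 − $18,000 = $122,695.
Year 1: DB = ⌊$140,695 × 200%/4⌋ = $70,347; SL = ⌊$122,695/4⌋ = $30,673 → take DB $70,347. Book value $70,348.
Year 2: DB = ⌊$70,348 × 200%/4⌋ = $35,174; SL = ⌊$52,348/3⌋ = $17,449 → take DB $35,174. Book value $35,174.
Year 3: DB = ⌊$35,174 × 200%/4⌋ = $17,587; SL = ⌊$17,174/2⌋ = $8,587 → take DB $17,587, capped at $17,174. Book value $18,000.

$18,000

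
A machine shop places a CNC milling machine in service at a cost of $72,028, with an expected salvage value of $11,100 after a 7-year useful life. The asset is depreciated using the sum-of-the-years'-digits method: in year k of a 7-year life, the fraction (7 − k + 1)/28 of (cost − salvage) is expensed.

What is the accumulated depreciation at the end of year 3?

$39,168

Depreciable base = $72,028 − $11,100 = $60,928.
Sum of the years' digits = 7+6+5+4+3+2+1 = 28.
Year 1: $60,928 × 7/28 = $15,232. Book value $56,796.
Year 2: $60,928 × 6/28 = $13,056. Book value $43,740.
Year 3: $60,928 × 5/28 = $10,880. Book value $32,860.
Accumulated through year 3 = $72,028 − $32,860 = $39,168.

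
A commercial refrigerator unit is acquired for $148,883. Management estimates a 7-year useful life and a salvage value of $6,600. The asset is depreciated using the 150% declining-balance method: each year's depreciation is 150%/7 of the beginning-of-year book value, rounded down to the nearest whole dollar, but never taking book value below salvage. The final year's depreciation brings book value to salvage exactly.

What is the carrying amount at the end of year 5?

$44,584

Depreciable base = $148,883 − $6,600 = $142,283.
Year 1: ⌊$148,883 × 150%/7⌋ = $31,903. Book value $116,980.
Year 2: ⌊$116,980 × 150%/7⌋ = $25,067. Book value $91,913.
Year 3: ⌊$91,913 × 150%/7⌋ = $19,695. Book value $72,218.
Year 4: ⌊$72,218 × 150%/7⌋ = $15,475. Book value $56,743.
Year 5: ⌊$56,743 × 150%/7⌋ = $12,159. Book value $44,584.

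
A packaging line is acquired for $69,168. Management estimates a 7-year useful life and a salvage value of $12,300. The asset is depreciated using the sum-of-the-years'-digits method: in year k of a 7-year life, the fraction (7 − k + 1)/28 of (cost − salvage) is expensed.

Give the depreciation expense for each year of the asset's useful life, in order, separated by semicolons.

Depreciable base = $69,168 − $12,300 = $56,868.
Sum of the years' digits = 7+6+5+4+3+2+1 = 28.
Year 1: $56,868 × 7/28 = $14,217. Book value $54,951.
Year 2: $56,868 × 6/28 = $12,186. Book value $42,765.
Year 3: $56,868 × 5/28 = $10,155. Book value $32,610.
Year 4: $56,868 × 4/28 = $8,124. Book value $24,486.
Year 5: $56,868 × 3/28 = $6,093. Book value $18,393.
Year 6: $56,868 × 2/28 = $4,062. Book value $14,331.
Year 7: $56,868 × 1/28 = $2,031. Book value $12,300.

$14,217; $12,186; $10,155; $8,124; $6,093; $4,062; $2,031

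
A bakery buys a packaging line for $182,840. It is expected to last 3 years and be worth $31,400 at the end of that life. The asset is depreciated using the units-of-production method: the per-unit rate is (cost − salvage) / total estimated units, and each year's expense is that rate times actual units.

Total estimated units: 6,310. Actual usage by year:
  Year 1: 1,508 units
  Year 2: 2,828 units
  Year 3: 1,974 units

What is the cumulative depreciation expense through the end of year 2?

$104,064

Depreciable base = $182,840 − $31,400 = $151,440.
Rate = $151,440 / 6,310 units = $24 per unit.
Year 1: 1,508 × $24 = $36,192. Book value $146,648.
Year 2: 2,828 × $24 = $67,872. Book value $78,776.
Accumulated through year 2 = $182,840 − $78,776 = $104,064.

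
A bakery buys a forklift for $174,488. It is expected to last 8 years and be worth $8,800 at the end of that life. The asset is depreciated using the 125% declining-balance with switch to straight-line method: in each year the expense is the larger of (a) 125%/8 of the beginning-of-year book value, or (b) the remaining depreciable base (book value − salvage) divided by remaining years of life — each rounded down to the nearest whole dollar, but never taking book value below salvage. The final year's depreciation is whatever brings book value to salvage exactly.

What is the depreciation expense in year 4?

Depreciable base = $174,488 − $8,800 = $165,688.
Year 1: DB = ⌊$174,488 × 125%/8⌋ = $27,263; SL = ⌊$165,688/8⌋ = $20,711 → take DB $27,263. Book value $147,225.
Year 2: DB = ⌊$147,225 × 125%/8⌋ = $23,003; SL = ⌊$138,425/7⌋ = $19,775 → take DB $23,003. Book value $124,222.
Year 3: DB = ⌊$124,222 × 125%/8⌋ = $19,409; SL = ⌊$115,422/6⌋ = $19,237 → take DB $19,409. Book value $104,813.
Year 4: DB = ⌊$104,813 × 125%/8⌋ = $16,377; SL = ⌊$96,013/5⌋ = $19,202 → take SL $19,202. Book value $85,611.

$19,202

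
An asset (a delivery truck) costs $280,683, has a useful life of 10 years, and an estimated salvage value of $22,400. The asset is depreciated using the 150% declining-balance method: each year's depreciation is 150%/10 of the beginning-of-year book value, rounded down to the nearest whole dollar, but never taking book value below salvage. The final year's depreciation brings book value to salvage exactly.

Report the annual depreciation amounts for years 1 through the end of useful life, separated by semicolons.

$42,102; $35,787; $30,419; $25,856; $21,977; $18,681; $15,879; $13,497; $11,472; $42,613

Depreciable base = $280,683 − $22,400 = $258,283.
Year 1: ⌊$280,683 × 150%/10⌋ = $42,102. Book value $238,581.
Year 2: ⌊$238,581 × 150%/10⌋ = $35,787. Book value $202,794.
Year 3: ⌊$202,794 × 150%/10⌋ = $30,419. Book value $172,375.
Year 4: ⌊$172,375 × 150%/10⌋ = $25,856. Book value $146,519.
Year 5: ⌊$146,519 × 150%/10⌋ = $21,977. Book value $124,542.
Year 6: ⌊$124,542 × 150%/10⌋ = $18,681. Book value $105,861.
Year 7: ⌊$105,861 × 150%/10⌋ = $15,879. Book value $89,982.
Year 8: ⌊$89,982 × 150%/10⌋ = $13,497. Book value $76,485.
Year 9: ⌊$76,485 × 150%/10⌋ = $11,472. Book value $65,013.
Year 10 (final): $65,013 − $22,400 = $42,613. Book value $22,400.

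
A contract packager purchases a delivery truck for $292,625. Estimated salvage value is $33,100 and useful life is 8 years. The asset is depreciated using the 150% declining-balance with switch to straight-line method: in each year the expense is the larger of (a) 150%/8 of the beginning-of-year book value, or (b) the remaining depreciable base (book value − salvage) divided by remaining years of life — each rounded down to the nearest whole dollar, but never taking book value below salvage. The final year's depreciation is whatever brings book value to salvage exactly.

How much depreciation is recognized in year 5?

Depreciable base = $292,625 − $33,100 = $259,525.
Year 1: DB = ⌊$292,625 × 150%/8⌋ = $54,867; SL = ⌊$259,525/8⌋ = $32,440 → take DB $54,867. Book value $237,758.
Year 2: DB = ⌊$237,758 × 150%/8⌋ = $44,579; SL = ⌊$204,658/7⌋ = $29,236 → take DB $44,579. Book value $193,179.
Year 3: DB = ⌊$193,179 × 150%/8⌋ = $36,221; SL = ⌊$160,079/6⌋ = $26,679 → take DB $36,221. Book value $156,958.
Year 4: DB = ⌊$156,958 × 150%/8⌋ = $29,429; SL = ⌊$123,858/5⌋ = $24,771 → take DB $29,429. Book value $127,529.
Year 5: DB = ⌊$127,529 × 150%/8⌋ = $23,911; SL = ⌊$94,429/4⌋ = $23,607 → take DB $23,911. Book value $103,618.

$23,911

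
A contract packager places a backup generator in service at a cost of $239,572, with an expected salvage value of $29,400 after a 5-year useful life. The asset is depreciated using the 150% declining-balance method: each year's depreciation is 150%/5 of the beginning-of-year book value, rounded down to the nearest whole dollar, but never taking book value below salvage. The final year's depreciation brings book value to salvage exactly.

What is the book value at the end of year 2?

Depreciable base = $239,572 − $29,400 = $210,172.
Year 1: ⌊$239,572 × 150%/5⌋ = $71,871. Book value $167,701.
Year 2: ⌊$167,701 × 150%/5⌋ = $50,310. Book value $117,391.

$117,391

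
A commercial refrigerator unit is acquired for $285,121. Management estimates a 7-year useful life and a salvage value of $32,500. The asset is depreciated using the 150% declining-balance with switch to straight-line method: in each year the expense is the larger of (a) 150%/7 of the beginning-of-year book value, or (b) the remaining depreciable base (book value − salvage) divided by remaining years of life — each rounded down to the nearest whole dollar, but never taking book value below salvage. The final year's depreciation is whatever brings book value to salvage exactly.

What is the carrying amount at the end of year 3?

Depreciable base = $285,121 − $32,500 = $252,621.
Year 1: DB = ⌊$285,121 × 150%/7⌋ = $61,097; SL = ⌊$252,621/7⌋ = $36,088 → take DB $61,097. Book value $224,024.
Year 2: DB = ⌊$224,024 × 150%/7⌋ = $48,005; SL = ⌊$191,524/6⌋ = $31,920 → take DB $48,005. Book value $176,019.
Year 3: DB = ⌊$176,019 × 150%/7⌋ = $37,718; SL = ⌊$143,519/5⌋ = $28,703 → take DB $37,718. Book value $138,301.

$138,301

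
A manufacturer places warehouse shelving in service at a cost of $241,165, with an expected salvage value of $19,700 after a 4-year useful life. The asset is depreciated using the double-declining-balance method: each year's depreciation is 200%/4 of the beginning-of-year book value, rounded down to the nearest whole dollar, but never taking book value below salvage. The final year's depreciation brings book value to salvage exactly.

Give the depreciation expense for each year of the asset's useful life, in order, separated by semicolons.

Depreciable base = $241,165 − $19,700 = $221,465.
Year 1: ⌊$241,165 × 200%/4⌋ = $120,582. Book value $120,583.
Year 2: ⌊$120,583 × 200%/4⌋ = $60,291. Book value $60,292.
Year 3: ⌊$60,292 × 200%/4⌋ = $30,146. Book value $30,146.
Year 4 (final): $30,146 − $19,700 = $10,446. Book value $19,700.

$120,582; $60,291; $30,146; $10,446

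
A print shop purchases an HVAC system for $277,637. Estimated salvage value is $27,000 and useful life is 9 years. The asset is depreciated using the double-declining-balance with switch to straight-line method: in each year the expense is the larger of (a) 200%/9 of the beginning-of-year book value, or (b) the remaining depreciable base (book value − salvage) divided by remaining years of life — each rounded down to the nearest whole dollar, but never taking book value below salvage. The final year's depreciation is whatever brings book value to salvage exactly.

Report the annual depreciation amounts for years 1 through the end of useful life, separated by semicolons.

Depreciable base = $277,637 − $27,000 = $250,637.
Year 1: DB = ⌊$277,637 × 200%/9⌋ = $61,697; SL = ⌊$250,637/9⌋ = $27,848 → take DB $61,697. Book value $215,940.
Year 2: DB = ⌊$215,940 × 200%/9⌋ = $47,986; SL = ⌊$188,940/8⌋ = $23,617 → take DB $47,986. Book value $167,954.
Year 3: DB = ⌊$167,954 × 200%/9⌋ = $37,323; SL = ⌊$140,954/7⌋ = $20,136 → take DB $37,323. Book value $130,631.
Year 4: DB = ⌊$130,631 × 200%/9⌋ = $29,029; SL = ⌊$103,631/6⌋ = $17,271 → take DB $29,029. Book value $101,602.
Year 5: DB = ⌊$101,602 × 200%/9⌋ = $22,578; SL = ⌊$74,602/5⌋ = $14,920 → take DB $22,578. Book value $79,024.
Year 6: DB = ⌊$79,024 × 200%/9⌋ = $17,560; SL = ⌊$52,024/4⌋ = $13,006 → take DB $17,560. Book value $61,464.
Year 7: DB = ⌊$61,464 × 200%/9⌋ = $13,658; SL = ⌊$34,464/3⌋ = $11,488 → take DB $13,658. Book value $47,806.
Year 8: DB = ⌊$47,806 × 200%/9⌋ = $10,623; SL = ⌊$20,806/2⌋ = $10,403 → take DB $10,623. Book value $37,183.
Year 9 (final): $37,183 − $27,000 = $10,183. Book value $27,000.

$61,697; $47,986; $37,323; $29,029; $22,578; $17,560; $13,658; $10,623; $10,183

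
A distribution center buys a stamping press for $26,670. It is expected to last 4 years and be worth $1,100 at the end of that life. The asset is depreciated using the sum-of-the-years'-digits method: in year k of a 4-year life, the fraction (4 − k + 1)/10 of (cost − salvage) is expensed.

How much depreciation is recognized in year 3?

$5,114

Depreciable base = $26,670 − $1,100 = $25,570.
Sum of the years' digits = 4+3+2+1 = 10.
Year 1: $25,570 × 4/10 = $10,228. Book value $16,442.
Year 2: $25,570 × 3/10 = $7,671. Book value $8,771.
Year 3: $25,570 × 2/10 = $5,114. Book value $3,657.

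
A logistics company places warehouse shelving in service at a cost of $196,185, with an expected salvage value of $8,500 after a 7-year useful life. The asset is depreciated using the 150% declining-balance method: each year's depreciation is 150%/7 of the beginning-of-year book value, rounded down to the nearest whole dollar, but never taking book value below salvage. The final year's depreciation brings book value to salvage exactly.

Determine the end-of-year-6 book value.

Depreciable base = $196,185 − $8,500 = $187,685.
Year 1: ⌊$196,185 × 150%/7⌋ = $42,039. Book value $154,146.
Year 2: ⌊$154,146 × 150%/7⌋ = $33,031. Book value $121,115.
Year 3: ⌊$121,115 × 150%/7⌋ = $25,953. Book value $95,162.
Year 4: ⌊$95,162 × 150%/7⌋ = $20,391. Book value $74,771.
Year 5: ⌊$74,771 × 150%/7⌋ = $16,022. Book value $58,749.
Year 6: ⌊$58,749 × 150%/7⌋ = $12,589. Book value $46,160.

$46,160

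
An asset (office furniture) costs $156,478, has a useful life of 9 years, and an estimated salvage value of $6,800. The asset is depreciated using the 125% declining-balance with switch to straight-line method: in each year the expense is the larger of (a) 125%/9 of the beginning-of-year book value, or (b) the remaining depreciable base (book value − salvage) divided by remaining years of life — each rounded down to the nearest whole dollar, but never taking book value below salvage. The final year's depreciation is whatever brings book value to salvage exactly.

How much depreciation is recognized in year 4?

Depreciable base = $156,478 − $6,800 = $149,678.
Year 1: DB = ⌊$156,478 × 125%/9⌋ = $21,733; SL = ⌊$149,678/9⌋ = $16,630 → take DB $21,733. Book value $134,745.
Year 2: DB = ⌊$134,745 × 125%/9⌋ = $18,714; SL = ⌊$127,945/8⌋ = $15,993 → take DB $18,714. Book value $116,031.
Year 3: DB = ⌊$116,031 × 125%/9⌋ = $16,115; SL = ⌊$109,231/7⌋ = $15,604 → take DB $16,115. Book value $99,916.
Year 4: DB = ⌊$99,916 × 125%/9⌋ = $13,877; SL = ⌊$93,116/6⌋ = $15,519 → take SL $15,519. Book value $84,397.

$15,519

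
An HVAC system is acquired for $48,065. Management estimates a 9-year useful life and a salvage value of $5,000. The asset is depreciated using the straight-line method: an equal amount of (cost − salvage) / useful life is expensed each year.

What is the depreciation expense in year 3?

Depreciable base = $48,065 − $5,000 = $43,065.
Annual expense = $43,065 / 9 = $4,785.

$4,785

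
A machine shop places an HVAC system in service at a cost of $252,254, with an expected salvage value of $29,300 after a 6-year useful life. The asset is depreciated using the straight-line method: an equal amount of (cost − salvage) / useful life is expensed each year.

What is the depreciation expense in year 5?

$37,159

Depreciable base = $252,254 − $29,300 = $222,954.
Annual expense = $222,954 / 6 = $37,159.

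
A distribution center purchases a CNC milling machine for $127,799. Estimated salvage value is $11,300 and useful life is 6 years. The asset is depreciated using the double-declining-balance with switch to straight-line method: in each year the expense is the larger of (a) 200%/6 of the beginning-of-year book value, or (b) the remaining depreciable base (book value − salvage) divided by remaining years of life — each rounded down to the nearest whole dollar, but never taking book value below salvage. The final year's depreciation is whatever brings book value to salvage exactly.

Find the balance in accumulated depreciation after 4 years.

$102,554

Depreciable base = $127,799 − $11,300 = $116,499.
Year 1: DB = ⌊$127,799 × 200%/6⌋ = $42,599; SL = ⌊$116,499/6⌋ = $19,416 → take DB $42,599. Book value $85,200.
Year 2: DB = ⌊$85,200 × 200%/6⌋ = $28,400; SL = ⌊$73,900/5⌋ = $14,780 → take DB $28,400. Book value $56,800.
Year 3: DB = ⌊$56,800 × 200%/6⌋ = $18,933; SL = ⌊$45,500/4⌋ = $11,375 → take DB $18,933. Book value $37,867.
Year 4: DB = ⌊$37,867 × 200%/6⌋ = $12,622; SL = ⌊$26,567/3⌋ = $8,855 → take DB $12,622. Book value $25,245.
Accumulated through year 4 = $127,799 − $25,245 = $102,554.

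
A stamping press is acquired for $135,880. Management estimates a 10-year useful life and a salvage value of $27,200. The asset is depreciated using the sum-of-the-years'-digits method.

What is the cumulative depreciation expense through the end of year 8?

$102,752

Depreciable base = $135,880 − $27,200 = $108,680.
Sum of the years' digits = 10+9+8+7+6+5+4+3+2+1 = 55.
Year 1: $108,680 × 10/55 = $19,760. Book value $116,120.
Year 2: $108,680 × 9/55 = $17,784. Book value $98,336.
Year 3: $108,680 × 8/55 = $15,808. Book value $82,528.
Year 4: $108,680 × 7/55 = $13,832. Book value $68,696.
Year 5: $108,680 × 6/55 = $11,856. Book value $56,840.
Year 6: $108,680 × 5/55 = $9,880. Book value $46,960.
Year 7: $108,680 × 4/55 = $7,904. Book value $39,056.
Year 8: $108,680 × 3/55 = $5,928. Book value $33,128.
Accumulated through year 8 = $135,880 − $33,128 = $102,752.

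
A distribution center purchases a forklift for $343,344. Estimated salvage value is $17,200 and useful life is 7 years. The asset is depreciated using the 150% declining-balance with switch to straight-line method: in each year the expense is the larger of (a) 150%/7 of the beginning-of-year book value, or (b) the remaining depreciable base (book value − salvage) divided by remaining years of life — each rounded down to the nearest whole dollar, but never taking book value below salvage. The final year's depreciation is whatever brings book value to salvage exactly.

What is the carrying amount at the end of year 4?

Depreciable base = $343,344 − $17,200 = $326,144.
Year 1: DB = ⌊$343,344 × 150%/7⌋ = $73,573; SL = ⌊$326,144/7⌋ = $46,592 → take DB $73,573. Book value $269,771.
Year 2: DB = ⌊$269,771 × 150%/7⌋ = $57,808; SL = ⌊$252,571/6⌋ = $42,095 → take DB $57,808. Book value $211,963.
Year 3: DB = ⌊$211,963 × 150%/7⌋ = $45,420; SL = ⌊$194,763/5⌋ = $38,952 → take DB $45,420. Book value $166,543.
Year 4: DB = ⌊$166,543 × 150%/7⌋ = $35,687; SL = ⌊$149,343/4⌋ = $37,335 → take SL $37,335. Book value $129,208.

$129,208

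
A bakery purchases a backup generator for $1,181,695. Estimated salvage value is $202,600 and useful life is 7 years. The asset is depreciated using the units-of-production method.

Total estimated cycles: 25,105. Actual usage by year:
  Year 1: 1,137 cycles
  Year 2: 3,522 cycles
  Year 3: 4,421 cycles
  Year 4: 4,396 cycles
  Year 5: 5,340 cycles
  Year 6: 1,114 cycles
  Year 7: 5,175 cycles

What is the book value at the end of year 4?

Depreciable base = $1,181,695 − $202,600 = $979,095.
Rate = $979,095 / 25,105 cycles = $39 per cycle.
Year 1: 1,137 × $39 = $44,343. Book value $1,137,352.
Year 2: 3,522 × $39 = $137,358. Book value $999,994.
Year 3: 4,421 × $39 = $172,419. Book value $827,575.
Year 4: 4,396 × $39 = $171,444. Book value $656,131.

$656,131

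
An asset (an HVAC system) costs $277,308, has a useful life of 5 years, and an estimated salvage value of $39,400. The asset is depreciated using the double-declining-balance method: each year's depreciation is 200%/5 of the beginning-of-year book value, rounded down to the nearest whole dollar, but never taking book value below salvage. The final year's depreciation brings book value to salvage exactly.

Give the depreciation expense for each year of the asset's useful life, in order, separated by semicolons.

$110,923; $66,554; $39,932; $20,499; $0

Depreciable base = $277,308 − $39,400 = $237,908.
Year 1: ⌊$277,308 × 200%/5⌋ = $110,923. Book value $166,385.
Year 2: ⌊$166,385 × 200%/5⌋ = $66,554. Book value $99,831.
Year 3: ⌊$99,831 × 200%/5⌋ = $39,932. Book value $59,899.
Year 4: ⌊$59,899 × 200%/5⌋ = $23,959, capped at $20,499. Book value $39,400.
Year 5 (final): $39,400 − $39,400 = $0. Book value $39,400.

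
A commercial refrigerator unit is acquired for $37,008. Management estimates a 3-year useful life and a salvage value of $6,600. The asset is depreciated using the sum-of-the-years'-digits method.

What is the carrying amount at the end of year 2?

Depreciable base = $37,008 − $6,600 = $30,408.
Sum of the years' digits = 3+2+1 = 6.
Year 1: $30,408 × 3/6 = $15,204. Book value $21,804.
Year 2: $30,408 × 2/6 = $10,136. Book value $11,668.

$11,668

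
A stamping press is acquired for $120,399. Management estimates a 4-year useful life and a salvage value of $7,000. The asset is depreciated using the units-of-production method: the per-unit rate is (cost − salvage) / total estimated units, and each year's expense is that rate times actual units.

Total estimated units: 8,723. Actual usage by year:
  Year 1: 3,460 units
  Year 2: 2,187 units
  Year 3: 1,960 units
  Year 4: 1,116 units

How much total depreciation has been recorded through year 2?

$73,411

Depreciable base = $120,399 − $7,000 = $113,399.
Rate = $113,399 / 8,723 units = $13 per unit.
Year 1: 3,460 × $13 = $44,980. Book value $75,419.
Year 2: 2,187 × $13 = $28,431. Book value $46,988.
Accumulated through year 2 = $120,399 − $46,988 = $73,411.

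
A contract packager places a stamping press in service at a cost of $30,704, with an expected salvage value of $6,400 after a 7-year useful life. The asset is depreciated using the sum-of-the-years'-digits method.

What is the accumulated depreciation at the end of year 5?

Depreciable base = $30,704 − $6,400 = $24,304.
Sum of the years' digits = 7+6+5+4+3+2+1 = 28.
Year 1: $24,304 × 7/28 = $6,076. Book value $24,628.
Year 2: $24,304 × 6/28 = $5,208. Book value $19,420.
Year 3: $24,304 × 5/28 = $4,340. Book value $15,080.
Year 4: $24,304 × 4/28 = $3,472. Book value $11,608.
Year 5: $24,304 × 3/28 = $2,604. Book value $9,004.
Accumulated through year 5 = $30,704 − $9,004 = $21,700.

$21,700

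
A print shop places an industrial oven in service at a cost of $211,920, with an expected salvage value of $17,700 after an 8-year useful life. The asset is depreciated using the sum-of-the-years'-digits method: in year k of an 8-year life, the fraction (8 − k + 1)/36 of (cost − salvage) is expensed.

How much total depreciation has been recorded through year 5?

$161,850

Depreciable base = $211,920 − $17,700 = $194,220.
Sum of the years' digits = 8+7+6+5+4+3+2+1 = 36.
Year 1: $194,220 × 8/36 = $43,160. Book value $168,760.
Year 2: $194,220 × 7/36 = $37,765. Book value $130,995.
Year 3: $194,220 × 6/36 = $32,370. Book value $98,625.
Year 4: $194,220 × 5/36 = $26,975. Book value $71,650.
Year 5: $194,220 × 4/36 = $21,580. Book value $50,070.
Accumulated through year 5 = $211,920 − $50,070 = $161,850.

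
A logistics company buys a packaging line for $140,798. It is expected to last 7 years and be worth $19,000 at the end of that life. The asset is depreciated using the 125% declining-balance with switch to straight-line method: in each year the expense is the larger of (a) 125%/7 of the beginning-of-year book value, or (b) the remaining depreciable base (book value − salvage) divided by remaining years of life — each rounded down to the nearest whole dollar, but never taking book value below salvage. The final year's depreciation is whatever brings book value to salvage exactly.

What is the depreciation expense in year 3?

$16,965

Depreciable base = $140,798 − $19,000 = $121,798.
Year 1: DB = ⌊$140,798 × 125%/7⌋ = $25,142; SL = ⌊$121,798/7⌋ = $17,399 → take DB $25,142. Book value $115,656.
Year 2: DB = ⌊$115,656 × 125%/7⌋ = $20,652; SL = ⌊$96,656/6⌋ = $16,109 → take DB $20,652. Book value $95,004.
Year 3: DB = ⌊$95,004 × 125%/7⌋ = $16,965; SL = ⌊$76,004/5⌋ = $15,200 → take DB $16,965. Book value $78,039.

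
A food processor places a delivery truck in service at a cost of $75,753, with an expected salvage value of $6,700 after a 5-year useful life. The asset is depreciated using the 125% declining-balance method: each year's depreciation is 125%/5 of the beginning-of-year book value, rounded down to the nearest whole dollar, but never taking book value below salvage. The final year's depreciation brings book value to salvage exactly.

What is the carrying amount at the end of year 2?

$42,612

Depreciable base = $75,753 − $6,700 = $69,053.
Year 1: ⌊$75,753 × 125%/5⌋ = $18,938. Book value $56,815.
Year 2: ⌊$56,815 × 125%/5⌋ = $14,203. Book value $42,612.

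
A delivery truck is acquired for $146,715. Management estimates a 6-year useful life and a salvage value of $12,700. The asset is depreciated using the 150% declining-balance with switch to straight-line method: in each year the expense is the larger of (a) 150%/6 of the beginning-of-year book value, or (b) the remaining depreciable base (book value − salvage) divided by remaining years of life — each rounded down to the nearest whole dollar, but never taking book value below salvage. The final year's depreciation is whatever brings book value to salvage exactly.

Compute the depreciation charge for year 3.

$20,632

Depreciable base = $146,715 − $12,700 = $134,015.
Year 1: DB = ⌊$146,715 × 150%/6⌋ = $36,678; SL = ⌊$134,015/6⌋ = $22,335 → take DB $36,678. Book value $110,037.
Year 2: DB = ⌊$110,037 × 150%/6⌋ = $27,509; SL = ⌊$97,337/5⌋ = $19,467 → take DB $27,509. Book value $82,528.
Year 3: DB = ⌊$82,528 × 150%/6⌋ = $20,632; SL = ⌊$69,828/4⌋ = $17,457 → take DB $20,632. Book value $61,896.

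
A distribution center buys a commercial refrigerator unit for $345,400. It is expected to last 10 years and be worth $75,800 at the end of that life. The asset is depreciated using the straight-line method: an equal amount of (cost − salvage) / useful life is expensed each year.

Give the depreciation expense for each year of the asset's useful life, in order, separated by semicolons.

Depreciable base = $345,400 − $75,800 = $269,600.
Annual expense = $269,600 / 10 = $26,960.
End of year 1: book value $318,440.
End of year 2: book value $291,480.
End of year 3: book value $264,520.
End of year 4: book value $237,560.
End of year 5: book value $210,600.
End of year 6: book value $183,640.
End of year 7: book value $156,680.
End of year 8: book value $129,720.
End of year 9: book value $102,760.
End of year 10: book value $75,800.

$26,960; $26,960; $26,960; $26,960; $26,960; $26,960; $26,960; $26,960; $26,960; $26,960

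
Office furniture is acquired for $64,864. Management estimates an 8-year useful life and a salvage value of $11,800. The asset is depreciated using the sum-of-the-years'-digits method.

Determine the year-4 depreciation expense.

Depreciable base = $64,864 − $11,800 = $53,064.
Sum of the years' digits = 8+7+6+5+4+3+2+1 = 36.
Year 1: $53,064 × 8/36 = $11,792. Book value $53,072.
Year 2: $53,064 × 7/36 = $10,318. Book value $42,754.
Year 3: $53,064 × 6/36 = $8,844. Book value $33,910.
Year 4: $53,064 × 5/36 = $7,370. Book value $26,540.

$7,370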